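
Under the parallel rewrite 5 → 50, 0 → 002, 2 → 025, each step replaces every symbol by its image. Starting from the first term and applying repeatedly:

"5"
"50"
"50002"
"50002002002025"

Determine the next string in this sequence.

5000200200202500200202500200202500202550

φ(50002002002025) expands symbol-by-symbol to 50 002 002 002 025 002 002 025 002 002 025 002 025 50; joining the 14 pieces gives the next term.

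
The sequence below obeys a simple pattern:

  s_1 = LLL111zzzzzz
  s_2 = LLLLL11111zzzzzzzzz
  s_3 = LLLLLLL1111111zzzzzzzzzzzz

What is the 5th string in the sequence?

The n-th term is 2n-1 L's then 2n-1 1's then 3n z's, where the shown terms are n = 2, 3, 4.
At n = 6 the blocks have lengths 11, 11, 18.

LLLLLLLLLLL11111111111zzzzzzzzzzzzzzzzzz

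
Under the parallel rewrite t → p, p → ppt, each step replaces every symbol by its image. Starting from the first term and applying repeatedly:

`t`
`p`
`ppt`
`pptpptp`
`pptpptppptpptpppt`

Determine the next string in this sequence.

Rewriting the 17 symbols of pptpptppptpptpppt one by one yields ppt ppt p ppt ppt p ppt ppt ppt p ppt ppt p ppt ppt ppt p; concatenated:

pptpptppptpptppptpptpptppptpptppptpptpptp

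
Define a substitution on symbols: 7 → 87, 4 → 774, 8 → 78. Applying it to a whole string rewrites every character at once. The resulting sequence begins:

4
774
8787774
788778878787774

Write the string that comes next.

8778788787787887788778878787774

Replace each of the 15 characters of 788778878787774 in place — 87 78 78 87 87 78 78 87 78 87 78 87 87 87 774 — and concatenate.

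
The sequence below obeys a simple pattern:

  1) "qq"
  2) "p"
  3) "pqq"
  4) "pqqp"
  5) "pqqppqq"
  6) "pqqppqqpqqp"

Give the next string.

pqqppqqpqqppqqppqq

This is a Fibonacci-style word recurrence s(k) = s(k−1)·s(k−2): e.g. p·qq = pqq.
The next term joins pqqppqqpqqp and pqqppqq.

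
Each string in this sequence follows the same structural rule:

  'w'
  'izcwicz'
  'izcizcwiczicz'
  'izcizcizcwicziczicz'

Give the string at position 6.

izcizcizcizcizcwicziczicziczicz

Every step adds izc to the front and icz to the end of the previous string.
From izcizcizcwicziczicz, 2 further steps: izcizcizcwicziczicz → izcizcizcizcwiczicziczicz → (answer).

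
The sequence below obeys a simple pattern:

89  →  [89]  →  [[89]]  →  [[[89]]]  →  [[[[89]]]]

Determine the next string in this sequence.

[[[[[89]]]]]

s(k+1) = [·s(k)·], so each term gains [ as a prefix and ] as a suffix.
One more step from [[[[89]]]] gives the answer.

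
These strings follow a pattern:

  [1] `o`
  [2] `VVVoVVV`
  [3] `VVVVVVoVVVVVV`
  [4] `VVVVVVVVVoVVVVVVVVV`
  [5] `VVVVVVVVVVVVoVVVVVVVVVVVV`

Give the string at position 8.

VVVVVVVVVVVVVVVVVVVVVoVVVVVVVVVVVVVVVVVVVVV

s(k+1) = VVV·s(k)·VVV, so each term gains VVV as a prefix and VVV as a suffix.
From VVVVVVVVVVVVoVVVVVVVVVVVV, 3 further steps: VVVVVVVVVVVVoVVVVVVVVVVVV → VVVVVVVVVVVVVVVoVVVVVVVVVVVVVVV → VVVVVVVVVVVVVVVVVVoVVVVVVVVVVVVVVVVVV → (answer).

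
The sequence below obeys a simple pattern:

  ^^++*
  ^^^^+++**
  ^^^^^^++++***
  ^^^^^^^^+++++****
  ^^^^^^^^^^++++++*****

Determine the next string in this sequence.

^^^^^^^^^^^^+++++++******

Reading off run lengths: ^ runs 2, 4, 6, 8, 10; + runs 2, 3, 4, 5, 6; * runs 1, 2, 3, 4, 5 — each is linear in n (n = 1, 2, …).
For the next term, n = 6, so the run lengths are 12, 7, 6.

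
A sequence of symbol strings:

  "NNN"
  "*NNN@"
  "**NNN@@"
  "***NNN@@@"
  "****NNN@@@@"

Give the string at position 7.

Each term wraps the previous one in * on the left and @ on the right.
From ****NNN@@@@, 2 further steps: ****NNN@@@@ → *****NNN@@@@@ → (answer).

******NNN@@@@@@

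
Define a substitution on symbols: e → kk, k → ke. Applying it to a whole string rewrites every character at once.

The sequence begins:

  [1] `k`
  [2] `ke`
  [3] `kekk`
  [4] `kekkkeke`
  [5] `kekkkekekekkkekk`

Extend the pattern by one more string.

kekkkekekekkkekkkekkkekekekkkeke

Replace each of the 16 characters of kekkkekekekkkekk in place — ke kk ke ke ke kk ke kk ke kk ke ke ke kk ke ke — and concatenate.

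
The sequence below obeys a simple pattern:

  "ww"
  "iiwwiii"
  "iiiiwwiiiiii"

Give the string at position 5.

Every step adds ii to the front and iii to the end of the previous string.
From iiiiwwiiiiii, 2 further steps: iiiiwwiiiiii → iiiiiiwwiiiiiiiii → (answer).

iiiiiiiiwwiiiiiiiiiiii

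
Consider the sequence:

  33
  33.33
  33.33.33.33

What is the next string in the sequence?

33.33.33.33.33.33.33.33

Every step duplicates the string with '.' between the halves.
So the next term is two copies of 33.33.33.33 with '.' between the halves.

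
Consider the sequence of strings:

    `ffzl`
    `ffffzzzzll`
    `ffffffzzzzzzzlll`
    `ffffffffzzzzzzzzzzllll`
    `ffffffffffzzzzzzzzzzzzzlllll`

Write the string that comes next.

ffffffffffffzzzzzzzzzzzzzzzzllllll

The n-th term is 2n f's then 3n-2 z's then n l's (n = 1, 2, …).
For the next term, n = 6, so the run lengths are 12, 16, 6.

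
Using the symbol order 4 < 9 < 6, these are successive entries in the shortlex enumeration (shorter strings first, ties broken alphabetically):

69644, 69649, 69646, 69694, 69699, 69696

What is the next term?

The successor of 69696 increments the rightmost position that isn't already 6 and resets every position after it to 4.

69664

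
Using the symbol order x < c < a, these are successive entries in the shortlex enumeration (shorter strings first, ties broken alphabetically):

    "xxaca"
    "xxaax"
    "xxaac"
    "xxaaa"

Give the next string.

xcxxx

The successor of xxaaa increments the rightmost position that isn't already a and resets every position after it to x.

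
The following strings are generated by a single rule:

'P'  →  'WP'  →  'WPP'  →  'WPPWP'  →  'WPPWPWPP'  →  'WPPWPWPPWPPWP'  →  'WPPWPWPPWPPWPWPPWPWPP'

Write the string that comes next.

This is a Fibonacci-style word recurrence s(k) = s(k−1)·s(k−2): e.g. WP·P = WPP.
So term 8 is WPPWPWPPWPPWPWPPWPWPP·WPPWPWPPWPPWP.

WPPWPWPPWPPWPWPPWPWPPWPPWPWPPWPPWP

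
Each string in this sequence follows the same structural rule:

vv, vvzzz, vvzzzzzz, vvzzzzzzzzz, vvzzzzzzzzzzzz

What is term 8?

Each term is the previous one with zzz appended.
From vvzzzzzzzzzzzz, 3 further steps: vvzzzzzzzzzzzz → vvzzzzzzzzzzzzzzz → vvzzzzzzzzzzzzzzzzzz → (answer).

vvzzzzzzzzzzzzzzzzzzzzz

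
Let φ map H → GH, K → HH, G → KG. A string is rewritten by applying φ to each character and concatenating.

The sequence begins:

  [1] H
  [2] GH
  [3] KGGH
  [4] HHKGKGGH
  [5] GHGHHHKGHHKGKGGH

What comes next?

Applying the rule to each of the 16 symbols of GHGHHHKGHHKGKGGH gives the pieces KG GH KG GH GH GH HH KG GH GH HH KG HH KG KG GH, which concatenate to the answer.

KGGHKGGHGHGHHHKGGHGHHHKGHHKGKGGH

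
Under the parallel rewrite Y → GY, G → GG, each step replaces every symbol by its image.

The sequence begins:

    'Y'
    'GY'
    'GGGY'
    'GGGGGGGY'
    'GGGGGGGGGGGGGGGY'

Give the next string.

Rewriting the 16 symbols of GGGGGGGGGGGGGGGY one by one yields GG GG GG GG GG GG GG GG GG GG GG GG GG GG GG GY; concatenated:

GGGGGGGGGGGGGGGGGGGGGGGGGGGGGGGY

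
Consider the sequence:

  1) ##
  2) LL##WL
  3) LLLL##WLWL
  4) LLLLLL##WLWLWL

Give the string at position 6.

Every step adds LL to the front and WL to the end of the previous string.
From LLLLLL##WLWLWL, 2 further steps: LLLLLL##WLWLWL → LLLLLLLL##WLWLWLWL → (answer).

LLLLLLLLLL##WLWLWLWLWL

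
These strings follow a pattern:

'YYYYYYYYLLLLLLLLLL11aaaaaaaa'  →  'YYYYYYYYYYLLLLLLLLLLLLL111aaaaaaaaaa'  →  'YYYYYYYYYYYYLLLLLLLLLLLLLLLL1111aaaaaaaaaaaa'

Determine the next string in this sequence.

YYYYYYYYYYYYYYLLLLLLLLLLLLLLLLLLL11111aaaaaaaaaaaaaa

Term n consists of 2n+2 Y's, followed by 3n+1 L's, followed by n-1 1's, followed by 2n+2 a's, where the shown terms are n = 3, 4, 5.
At n = 6 the blocks have lengths 14, 19, 5, 14.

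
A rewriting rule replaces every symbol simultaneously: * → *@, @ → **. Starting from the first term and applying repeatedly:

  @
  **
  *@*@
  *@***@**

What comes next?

*@***@*@*@***@*@

Apply φ to *@***@** symbol by symbol: *→*@, @→**, *→*@, *→*@, *→*@, @→**, *→*@, *→*@; joined: *@ ** *@ *@ *@ ** *@ *@.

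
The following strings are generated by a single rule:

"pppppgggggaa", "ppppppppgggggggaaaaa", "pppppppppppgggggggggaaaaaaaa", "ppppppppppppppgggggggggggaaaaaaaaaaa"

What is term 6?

ppppppppppppppppppppgggggggggggggggaaaaaaaaaaaaaaaaa

The n-th term is 3n+2 p's then 2n+3 g's then 3n-1 a's (n = 1, 2, …).
For term 6, n = 6, so the run lengths are 20, 15, 17.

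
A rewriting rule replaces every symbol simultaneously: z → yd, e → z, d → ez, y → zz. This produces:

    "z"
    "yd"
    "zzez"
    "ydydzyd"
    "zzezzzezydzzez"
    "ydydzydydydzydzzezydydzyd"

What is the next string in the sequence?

zzezzzezydzzezzzezzzezydzzezydydzydzzezzzezydzzez

Replace each of the 25 characters of ydydzydydydzydzzezydydzyd in place — zz ez zz ez yd zz ez zz ez zz ez yd zz ez yd yd z yd zz ez zz ez yd zz ez — and concatenate.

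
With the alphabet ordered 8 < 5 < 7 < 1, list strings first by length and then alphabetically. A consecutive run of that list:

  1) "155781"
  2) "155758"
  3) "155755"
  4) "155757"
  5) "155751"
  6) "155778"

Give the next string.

155775

Find the rightmost character of 155778 below 1, bump it to the next letter, and reset everything to its right to 8.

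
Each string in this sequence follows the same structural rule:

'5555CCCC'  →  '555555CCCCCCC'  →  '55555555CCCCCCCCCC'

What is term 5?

Each string has the form 5^{2n+2} C^{3n+1} (n = 1, 2, …).
Setting n = 5 gives 12, 16 characters in each block.

555555555555CCCCCCCCCCCCCCCC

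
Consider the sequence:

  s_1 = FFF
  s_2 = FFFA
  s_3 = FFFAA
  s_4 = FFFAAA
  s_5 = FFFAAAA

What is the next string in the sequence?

The strings grow by a fixed suffix A each time.
Applying this once more to FFFAAAA:

FFFAAAAA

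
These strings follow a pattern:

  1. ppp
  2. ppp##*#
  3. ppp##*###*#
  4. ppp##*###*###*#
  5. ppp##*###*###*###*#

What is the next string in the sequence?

Every step adds ##*# to the end: s(k+1) = s(k)·##*#.
Applying this once more to ppp##*###*###*###*#:

ppp##*###*###*###*###*#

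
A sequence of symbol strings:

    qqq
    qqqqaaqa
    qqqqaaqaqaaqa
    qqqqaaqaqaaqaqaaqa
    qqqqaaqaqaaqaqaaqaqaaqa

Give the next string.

qqqqaaqaqaaqaqaaqaqaaqaqaaqa

Every step adds qaaqa to the end: s(k+1) = s(k)·qaaqa.
One more step from qqqqaaqaqaaqaqaaqaqaaqa gives the answer.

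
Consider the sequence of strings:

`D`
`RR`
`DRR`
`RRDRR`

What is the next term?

DRRRRDRR

From term 3 onward, concatenate the second-to-last term with the last: D·RR = DRR, RR·DRR = RRDRR, …
The next term joins DRR and RRDRR.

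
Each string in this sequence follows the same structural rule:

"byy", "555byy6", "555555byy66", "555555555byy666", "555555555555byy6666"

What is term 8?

555555555555555555555byy6666666

Every step adds 555 to the front and 6 to the end of the previous string.
From 555555555555byy6666, 3 further steps: 555555555555byy6666 → 555555555555555byy66666 → 555555555555555555byy666666 → (answer).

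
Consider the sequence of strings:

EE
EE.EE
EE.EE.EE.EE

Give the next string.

s(k+1) = s(k)·.·s(k) — each term doubles the last with '.' between the halves.
So the next term is two copies of EE.EE.EE.EE with '.' between the halves.

EE.EE.EE.EE.EE.EE.EE.EE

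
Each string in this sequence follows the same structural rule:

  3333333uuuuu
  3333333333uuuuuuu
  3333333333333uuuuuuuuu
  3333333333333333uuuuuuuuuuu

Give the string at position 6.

3333333333333333333333uuuuuuuuuuuuuuu

Reading off run lengths: 3 runs 7, 10, 13, 16; u runs 5, 7, 9, 11 — each is linear in n, where the shown terms are n = 2, 3, 4, 5.
Setting n = 7 gives 22, 15 characters in each block.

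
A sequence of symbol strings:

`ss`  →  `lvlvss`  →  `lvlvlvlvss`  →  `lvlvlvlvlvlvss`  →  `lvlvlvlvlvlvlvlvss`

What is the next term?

lvlvlvlvlvlvlvlvlvlvss

Every step adds lvlv at the front: s(k+1) = lvlv·s(k).
So the next term is lvlv·lvlvlvlvlvlvlvlvss.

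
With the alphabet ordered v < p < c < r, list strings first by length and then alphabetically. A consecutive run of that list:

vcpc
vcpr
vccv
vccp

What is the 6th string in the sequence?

vccr

Stepping forward 2 times from vccp: vccp → vccc, then the target.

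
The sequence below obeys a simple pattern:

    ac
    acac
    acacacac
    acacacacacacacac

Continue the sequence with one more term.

s(k+1) = s(k)·s(k) — each term doubles the last.
So the next term is two copies of acacacacacacacac.

acacacacacacacacacacacacacacacac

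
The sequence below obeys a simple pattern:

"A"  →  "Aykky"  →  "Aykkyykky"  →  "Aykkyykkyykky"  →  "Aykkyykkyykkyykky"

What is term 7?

The strings grow by a fixed suffix ykky each time.
From Aykkyykkyykkyykky, 2 further steps: Aykkyykkyykkyykky → Aykkyykkyykkyykkyykky → (answer).

Aykkyykkyykkyykkyykkyykky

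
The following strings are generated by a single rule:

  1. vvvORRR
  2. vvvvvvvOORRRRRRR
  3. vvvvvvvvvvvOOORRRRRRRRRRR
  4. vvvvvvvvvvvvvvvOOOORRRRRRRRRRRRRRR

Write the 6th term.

vvvvvvvvvvvvvvvvvvvvvvvOOOOOORRRRRRRRRRRRRRRRRRRRRRR

Each string has the form v^{4n-1} O^{n} R^{4n-1} (n = 1, 2, …).
Setting n = 6 gives 23, 6, 23 characters in each block.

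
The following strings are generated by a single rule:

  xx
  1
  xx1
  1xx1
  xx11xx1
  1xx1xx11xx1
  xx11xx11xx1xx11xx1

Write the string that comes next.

This is a Fibonacci-style word recurrence s(k) = s(k−2)·s(k−1): e.g. xx·1 = xx1.
So term 8 is 1xx1xx11xx1·xx11xx11xx1xx11xx1.

1xx1xx11xx1xx11xx11xx1xx11xx1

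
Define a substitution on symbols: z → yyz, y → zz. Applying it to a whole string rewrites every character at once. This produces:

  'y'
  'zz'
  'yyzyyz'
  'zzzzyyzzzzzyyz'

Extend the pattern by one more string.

Applying the rule to each of the 14 symbols of zzzzyyzzzzzyyz gives the pieces yyz yyz yyz yyz zz zz yyz yyz yyz yyz yyz zz zz yyz, which concatenate to the answer.

yyzyyzyyzyyzzzzzyyzyyzyyzyyzyyzzzzzyyz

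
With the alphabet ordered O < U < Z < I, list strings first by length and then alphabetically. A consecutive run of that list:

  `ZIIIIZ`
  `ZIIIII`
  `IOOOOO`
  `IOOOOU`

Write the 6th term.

IOOOOI

Stepping forward 2 times from IOOOOU: IOOOOU → IOOOOZ, then the target.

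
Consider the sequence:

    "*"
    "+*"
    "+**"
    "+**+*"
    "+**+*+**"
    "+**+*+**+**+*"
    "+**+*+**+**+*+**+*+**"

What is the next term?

+**+*+**+**+*+**+*+**+**+*+**+**+*

This is a Fibonacci-style word recurrence s(k) = s(k−1)·s(k−2): e.g. +*·* = +**.
The next term joins +**+*+**+**+*+**+*+** and +**+*+**+**+*.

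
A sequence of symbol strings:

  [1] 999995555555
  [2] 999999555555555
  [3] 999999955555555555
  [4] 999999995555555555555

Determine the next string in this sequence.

Term n consists of n+2 9's, followed by 2n+1 5's, where the shown terms are n = 3, 4, 5, 6.
Setting n = 7 gives 9, 15 characters in each block.

999999999555555555555555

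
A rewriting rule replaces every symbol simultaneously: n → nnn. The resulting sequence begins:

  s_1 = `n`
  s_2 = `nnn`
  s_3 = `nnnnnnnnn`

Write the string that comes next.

nnnnnnnnnnnnnnnnnnnnnnnnnnn

Expanding nnnnnnnnn: n→nnn, n→nnn, n→nnn, n→nnn, n→nnn, n→nnn, n→nnn, n→nnn, n→nnn. Concatenated: nnn nnn nnn nnn nnn nnn nnn nnn nnn.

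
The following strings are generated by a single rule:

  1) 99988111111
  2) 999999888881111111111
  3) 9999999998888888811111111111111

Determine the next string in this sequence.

The n-th term is 3n 9's then 3n-1 8's then 4n+2 1's (n = 1, 2, …).
At n = 4 the blocks have lengths 12, 11, 18.

99999999999988888888888111111111111111111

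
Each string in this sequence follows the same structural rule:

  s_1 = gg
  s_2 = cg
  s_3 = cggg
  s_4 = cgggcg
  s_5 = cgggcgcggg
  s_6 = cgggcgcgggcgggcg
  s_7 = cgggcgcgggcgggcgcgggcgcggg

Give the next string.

cgggcgcgggcgggcgcgggcgcgggcgggcgcgggcgggcg

From term 3 onward, concatenate the last term with the second-to-last: cg·gg = cggg, cggg·cg = cgggcg, …
So term 8 is cgggcgcgggcgggcgcgggcgcggg·cgggcgcgggcgggcg.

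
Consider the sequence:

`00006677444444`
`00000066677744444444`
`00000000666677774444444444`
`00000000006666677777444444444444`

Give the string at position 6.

00000000000000666666677777774444444444444444

Each string has the form 0^{2n} 6^{n} 7^{n} 4^{2n+2}, where the shown terms are n = 2, 3, 4, 5.
For term 6, n = 7, so the run lengths are 14, 7, 7, 16.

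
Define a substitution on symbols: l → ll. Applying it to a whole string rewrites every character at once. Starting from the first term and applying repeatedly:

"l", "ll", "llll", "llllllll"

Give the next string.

llllllllllllllll

Expanding llllllll: l→ll, l→ll, l→ll, l→ll, l→ll, l→ll, l→ll, l→ll. Concatenated: ll ll ll ll ll ll ll ll.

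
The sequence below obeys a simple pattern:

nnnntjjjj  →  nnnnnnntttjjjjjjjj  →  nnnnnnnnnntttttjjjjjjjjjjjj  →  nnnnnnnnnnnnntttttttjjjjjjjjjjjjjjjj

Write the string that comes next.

Reading off run lengths: n runs 4, 7, 10, 13; t runs 1, 3, 5, 7; j runs 4, 8, 12, 16 — each is linear in n (n = 1, 2, …).
For the next term, n = 5, so the run lengths are 16, 9, 20.

nnnnnnnnnnnnnnnntttttttttjjjjjjjjjjjjjjjjjjjj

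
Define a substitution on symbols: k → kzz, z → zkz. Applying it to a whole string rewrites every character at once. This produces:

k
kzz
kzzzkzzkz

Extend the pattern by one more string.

Apply φ to kzzzkzzkz symbol by symbol: k→kzz, z→zkz, z→zkz, z→zkz, k→kzz, z→zkz, z→zkz, k→kzz, z→zkz; joined: kzz zkz zkz zkz kzz zkz zkz kzz zkz.

kzzzkzzkzzkzkzzzkzzkzkzzzkz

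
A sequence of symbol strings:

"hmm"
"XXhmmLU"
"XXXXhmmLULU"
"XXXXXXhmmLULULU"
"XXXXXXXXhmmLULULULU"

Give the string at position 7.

Each term wraps the previous one in XX on the left and LU on the right.
From XXXXXXXXhmmLULULULU, 2 further steps: XXXXXXXXhmmLULULULU → XXXXXXXXXXhmmLULULULULU → (answer).

XXXXXXXXXXXXhmmLULULULULULU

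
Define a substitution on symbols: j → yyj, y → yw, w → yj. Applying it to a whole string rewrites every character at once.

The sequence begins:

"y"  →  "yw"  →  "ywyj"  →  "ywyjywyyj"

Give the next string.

Apply φ to ywyjywyyj symbol by symbol: y→yw, w→yj, y→yw, j→yyj, y→yw, w→yj, y→yw, y→yw, j→yyj; joined: yw yj yw yyj yw yj yw yw yyj.

ywyjywyyjywyjywywyyj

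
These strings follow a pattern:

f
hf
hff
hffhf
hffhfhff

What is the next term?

hffhfhffhffhf

From term 3 onward, concatenate the last term with the second-to-last: hf·f = hff, hff·hf = hffhf, …
So term 6 is hffhfhff·hffhf.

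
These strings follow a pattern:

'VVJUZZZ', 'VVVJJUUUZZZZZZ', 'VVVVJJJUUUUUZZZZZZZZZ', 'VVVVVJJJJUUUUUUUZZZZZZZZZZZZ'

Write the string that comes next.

VVVVVVJJJJJUUUUUUUUUZZZZZZZZZZZZZZZ

Reading off run lengths: V runs 2, 3, 4, 5; J runs 1, 2, 3, 4; U runs 1, 3, 5, 7; Z runs 3, 6, 9, 12 — each is linear in n (n = 1, 2, …).
At n = 5 the blocks have lengths 6, 5, 9, 15.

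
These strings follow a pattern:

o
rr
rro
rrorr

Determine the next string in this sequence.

rrorrrro

This is a Fibonacci-style word recurrence s(k) = s(k−1)·s(k−2): e.g. rr·o = rro.
Continuing: rrorr · rro gives term 5.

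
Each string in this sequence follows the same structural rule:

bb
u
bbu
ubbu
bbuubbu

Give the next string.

ubbubbuubbu

Each term (from the third on) is the two preceding terms concatenated in order: term 3 = bb·u = bbu.
Continuing: ubbu · bbuubbu gives term 6.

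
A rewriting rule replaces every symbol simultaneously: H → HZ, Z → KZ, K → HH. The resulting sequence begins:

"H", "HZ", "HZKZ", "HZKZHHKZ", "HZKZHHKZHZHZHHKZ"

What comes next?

φ(HZKZHHKZHZHZHHKZ) expands symbol-by-symbol to HZ KZ HH KZ HZ HZ HH KZ HZ KZ HZ KZ HZ HZ HH KZ; joining the 16 pieces gives the next term.

HZKZHHKZHZHZHHKZHZKZHZKZHZHZHHKZ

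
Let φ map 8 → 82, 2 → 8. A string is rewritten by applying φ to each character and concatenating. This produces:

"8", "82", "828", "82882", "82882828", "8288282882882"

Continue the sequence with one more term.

Applying the rule to each of the 13 symbols of 8288282882882 gives the pieces 82 8 82 82 8 82 8 82 82 8 82 82 8, which concatenate to the answer.

828828288288282882828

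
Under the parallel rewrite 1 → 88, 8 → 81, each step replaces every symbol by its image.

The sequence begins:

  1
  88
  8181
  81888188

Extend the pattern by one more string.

Expanding 81888188: 8→81, 1→88, 8→81, 8→81, 8→81, 1→88, 8→81, 8→81. Concatenated: 81 88 81 81 81 88 81 81.

8188818181888181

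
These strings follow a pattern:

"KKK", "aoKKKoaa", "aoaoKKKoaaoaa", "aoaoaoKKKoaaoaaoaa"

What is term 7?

aoaoaoaoaoaoKKKoaaoaaoaaoaaoaaoaa

s(k+1) = ao·s(k)·oaa, so each term gains ao as a prefix and oaa as a suffix.
From aoaoaoKKKoaaoaaoaa, 3 further steps: aoaoaoKKKoaaoaaoaa → aoaoaoaoKKKoaaoaaoaaoaa → aoaoaoaoaoKKKoaaoaaoaaoaaoaa → (answer).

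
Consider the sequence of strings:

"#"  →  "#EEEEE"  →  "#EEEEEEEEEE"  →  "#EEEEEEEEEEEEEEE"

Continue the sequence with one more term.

The strings grow by a fixed suffix EEEEE each time.
One more step from #EEEEEEEEEEEEEEE gives the answer.

#EEEEEEEEEEEEEEEEEEEE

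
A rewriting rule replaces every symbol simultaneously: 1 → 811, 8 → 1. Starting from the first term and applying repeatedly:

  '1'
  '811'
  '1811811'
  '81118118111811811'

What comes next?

Replace each of the 17 characters of 81118118111811811 in place — 1 811 811 811 1 811 811 1 811 811 811 1 811 811 1 811 811 — and concatenate.

18118118111811811181181181118118111811811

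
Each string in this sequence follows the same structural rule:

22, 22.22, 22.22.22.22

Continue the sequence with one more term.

22.22.22.22.22.22.22.22

Each string is two copies of the previous one joined by '.'.
One more doubling of 22.22.22.22 gives the answer.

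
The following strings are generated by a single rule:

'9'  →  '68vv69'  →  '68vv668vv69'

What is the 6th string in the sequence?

68vv668vv668vv668vv668vv69

The strings grow by a fixed prefix 68vv6 each time.
From 68vv668vv69, 3 further steps: 68vv668vv69 → 68vv668vv668vv69 → 68vv668vv668vv668vv69 → (answer).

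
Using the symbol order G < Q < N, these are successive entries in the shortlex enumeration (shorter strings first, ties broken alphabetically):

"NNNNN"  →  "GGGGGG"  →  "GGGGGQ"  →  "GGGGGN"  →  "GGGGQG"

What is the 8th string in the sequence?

Stepping forward 3 times from GGGGQG: GGGGQG → GGGGQQ → GGGGQN, then the target.

GGGGNG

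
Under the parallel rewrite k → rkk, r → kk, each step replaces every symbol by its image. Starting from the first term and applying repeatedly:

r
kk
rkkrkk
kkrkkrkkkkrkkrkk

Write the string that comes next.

Replace each of the 16 characters of kkrkkrkkkkrkkrkk in place — rkk rkk kk rkk rkk kk rkk rkk rkk rkk kk rkk rkk kk rkk rkk — and concatenate.

rkkrkkkkrkkrkkkkrkkrkkrkkrkkkkrkkrkkkkrkkrkk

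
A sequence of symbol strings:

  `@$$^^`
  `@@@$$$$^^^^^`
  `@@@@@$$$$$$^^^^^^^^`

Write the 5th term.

@@@@@@@@@$$$$$$$$$$^^^^^^^^^^^^^^

The n-th term is 2n-1 @'s then 2n $'s then 3n-1 ^'s (n = 1, 2, …).
For term 5, n = 5, so the run lengths are 9, 10, 14.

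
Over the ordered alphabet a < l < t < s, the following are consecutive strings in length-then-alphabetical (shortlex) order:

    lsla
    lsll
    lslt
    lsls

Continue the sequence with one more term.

lsta

Find the rightmost character of lsls below s, bump it to the next letter, and reset everything to its right to a.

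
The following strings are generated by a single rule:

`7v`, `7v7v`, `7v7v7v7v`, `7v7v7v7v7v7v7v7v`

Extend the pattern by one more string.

Every step duplicates the string.
Doubling 7v7v7v7v7v7v7v7v:

7v7v7v7v7v7v7v7v7v7v7v7v7v7v7v7v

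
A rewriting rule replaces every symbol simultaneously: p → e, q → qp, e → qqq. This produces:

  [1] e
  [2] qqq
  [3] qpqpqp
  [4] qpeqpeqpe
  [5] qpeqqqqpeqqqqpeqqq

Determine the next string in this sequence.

qpeqqqqpqpqpqpeqqqqpqpqpqpeqqqqpqpqp

Replace each of the 18 characters of qpeqqqqpeqqqqpeqqq in place — qp e qqq qp qp qp qp e qqq qp qp qp qp e qqq qp qp qp — and concatenate.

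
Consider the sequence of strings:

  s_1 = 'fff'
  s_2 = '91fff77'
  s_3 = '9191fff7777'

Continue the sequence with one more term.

s(k+1) = 91·s(k)·77, so each term gains 91 as a prefix and 77 as a suffix.
One more step from 9191fff7777 gives the answer.

919191fff777777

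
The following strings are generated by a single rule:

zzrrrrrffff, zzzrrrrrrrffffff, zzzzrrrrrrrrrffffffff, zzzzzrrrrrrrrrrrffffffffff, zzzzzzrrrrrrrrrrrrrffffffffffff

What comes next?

Reading off run lengths: z runs 2, 3, 4, 5, 6; r runs 5, 7, 9, 11, 13; f runs 4, 6, 8, 10, 12 — each is linear in n (n = 1, 2, …).
Setting n = 6 gives 7, 15, 14 characters in each block.

zzzzzzzrrrrrrrrrrrrrrrffffffffffffff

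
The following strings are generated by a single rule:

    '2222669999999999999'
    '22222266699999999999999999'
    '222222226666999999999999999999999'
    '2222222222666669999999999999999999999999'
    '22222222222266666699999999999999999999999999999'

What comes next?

Reading off run lengths: 2 runs 4, 6, 8, 10, 12; 6 runs 2, 3, 4, 5, 6; 9 runs 13, 17, 21, 25, 29 — each is linear in n, where the shown terms are n = 3, 4, 5, 6, 7.
For the next term, n = 8, so the run lengths are 14, 7, 33.

222222222222226666666999999999999999999999999999999999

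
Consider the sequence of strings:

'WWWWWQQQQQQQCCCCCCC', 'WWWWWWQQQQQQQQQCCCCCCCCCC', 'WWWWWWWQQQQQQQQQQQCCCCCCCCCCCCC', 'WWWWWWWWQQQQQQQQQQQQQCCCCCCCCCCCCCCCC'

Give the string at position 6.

WWWWWWWWWWQQQQQQQQQQQQQQQQQCCCCCCCCCCCCCCCCCCCCCC

Reading off run lengths: W runs 5, 6, 7, 8; Q runs 7, 9, 11, 13; C runs 7, 10, 13, 16 — each is linear in n, where the shown terms are n = 2, 3, 4, 5.
For term 6, n = 7, so the run lengths are 10, 17, 22.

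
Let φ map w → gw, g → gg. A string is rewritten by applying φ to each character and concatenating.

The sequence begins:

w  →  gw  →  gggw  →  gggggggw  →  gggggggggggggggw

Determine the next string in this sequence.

Rewriting the 16 symbols of gggggggggggggggw one by one yields gg gg gg gg gg gg gg gg gg gg gg gg gg gg gg gw; concatenated:

gggggggggggggggggggggggggggggggw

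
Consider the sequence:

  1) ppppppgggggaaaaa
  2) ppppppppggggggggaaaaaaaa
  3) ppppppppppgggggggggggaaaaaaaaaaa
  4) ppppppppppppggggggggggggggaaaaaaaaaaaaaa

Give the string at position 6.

ppppppppppppppppggggggggggggggggggggaaaaaaaaaaaaaaaaaaaa

Reading off run lengths: p runs 6, 8, 10, 12; g runs 5, 8, 11, 14; a runs 5, 8, 11, 14 — each is linear in n, where the shown terms are n = 2, 3, 4, 5.
Setting n = 7 gives 16, 20, 20 characters in each block.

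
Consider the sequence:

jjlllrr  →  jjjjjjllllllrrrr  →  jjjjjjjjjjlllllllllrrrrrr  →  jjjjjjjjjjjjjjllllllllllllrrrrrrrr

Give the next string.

Term n consists of 4n-2 j's, followed by 3n l's, followed by 2n r's (n = 1, 2, …).
Setting n = 5 gives 18, 15, 10 characters in each block.

jjjjjjjjjjjjjjjjjjlllllllllllllllrrrrrrrrrr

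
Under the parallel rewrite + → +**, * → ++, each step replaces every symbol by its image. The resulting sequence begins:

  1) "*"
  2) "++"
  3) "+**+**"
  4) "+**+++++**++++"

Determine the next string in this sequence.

+**+++++**+**+**+**+**+++++**+**+**+**

φ(+**+++++**++++) expands symbol-by-symbol to +** ++ ++ +** +** +** +** +** ++ ++ +** +** +** +**; joining the 14 pieces gives the next term.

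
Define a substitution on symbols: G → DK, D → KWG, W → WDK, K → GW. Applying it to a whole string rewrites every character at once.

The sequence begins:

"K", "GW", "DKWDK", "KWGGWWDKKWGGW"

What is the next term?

GWWDKDKDKWDKWDKKWGGWGWWDKDKDKWDK

φ(KWGGWWDKKWGGW) expands symbol-by-symbol to GW WDK DK DK WDK WDK KWG GW GW WDK DK DK WDK; joining the 13 pieces gives the next term.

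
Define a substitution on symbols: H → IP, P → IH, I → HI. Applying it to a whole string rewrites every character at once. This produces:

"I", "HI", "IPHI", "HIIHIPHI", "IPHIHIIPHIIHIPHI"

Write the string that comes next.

φ(IPHIHIIPHIIHIPHI) expands symbol-by-symbol to HI IH IP HI IP HI HI IH IP HI HI IP HI IH IP HI; joining the 16 pieces gives the next term.

HIIHIPHIIPHIHIIHIPHIHIIPHIIHIPHI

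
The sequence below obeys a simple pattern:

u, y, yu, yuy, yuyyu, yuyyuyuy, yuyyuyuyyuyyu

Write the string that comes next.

yuyyuyuyyuyyuyuyyuyuy

This is a Fibonacci-style word recurrence s(k) = s(k−1)·s(k−2): e.g. y·u = yu.
So term 8 is yuyyuyuyyuyyu·yuyyuyuy.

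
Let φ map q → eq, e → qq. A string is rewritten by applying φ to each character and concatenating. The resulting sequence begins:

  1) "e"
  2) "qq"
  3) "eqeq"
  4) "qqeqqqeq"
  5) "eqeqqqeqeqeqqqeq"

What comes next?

Replace each of the 16 characters of eqeqqqeqeqeqqqeq in place — qq eq qq eq eq eq qq eq qq eq qq eq eq eq qq eq — and concatenate.

qqeqqqeqeqeqqqeqqqeqqqeqeqeqqqeq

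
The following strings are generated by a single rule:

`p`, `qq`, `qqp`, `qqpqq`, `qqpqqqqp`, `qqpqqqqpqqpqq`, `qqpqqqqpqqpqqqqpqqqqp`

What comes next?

qqpqqqqpqqpqqqqpqqqqpqqpqqqqpqqpqq

Each term (from the third on) is the previous term followed by the one before it: term 3 = qq·p = qqp.
So term 8 is qqpqqqqpqqpqqqqpqqqqp·qqpqqqqpqqpqq.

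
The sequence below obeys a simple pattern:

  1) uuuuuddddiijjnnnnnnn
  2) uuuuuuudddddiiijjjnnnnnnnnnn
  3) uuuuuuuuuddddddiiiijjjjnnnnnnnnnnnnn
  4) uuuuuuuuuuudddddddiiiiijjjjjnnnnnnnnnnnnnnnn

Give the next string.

Each string has the form u^{2n-1} d^{n+1} i^{n-1} j^{n-1} n^{3n-2}, where the shown terms are n = 3, 4, 5, 6.
Setting n = 7 gives 13, 8, 6, 6, 19 characters in each block.

uuuuuuuuuuuuuddddddddiiiiiijjjjjjnnnnnnnnnnnnnnnnnnn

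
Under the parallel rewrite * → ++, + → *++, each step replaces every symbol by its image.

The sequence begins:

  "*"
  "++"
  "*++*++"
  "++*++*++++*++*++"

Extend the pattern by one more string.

Applying the rule to each of the 16 symbols of ++*++*++++*++*++ gives the pieces *++ *++ ++ *++ *++ ++ *++ *++ *++ *++ ++ *++ *++ ++ *++ *++, which concatenate to the answer.

*++*++++*++*++++*++*++*++*++++*++*++++*++*++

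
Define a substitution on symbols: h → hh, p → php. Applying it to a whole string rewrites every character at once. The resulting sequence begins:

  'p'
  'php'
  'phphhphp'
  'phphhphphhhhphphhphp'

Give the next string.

φ(phphhphphhhhphphhphp) expands symbol-by-symbol to php hh php hh hh php hh php hh hh hh hh php hh php hh hh php hh php; joining the 20 pieces gives the next term.

phphhphphhhhphphhphphhhhhhhhphphhphphhhhphphhphp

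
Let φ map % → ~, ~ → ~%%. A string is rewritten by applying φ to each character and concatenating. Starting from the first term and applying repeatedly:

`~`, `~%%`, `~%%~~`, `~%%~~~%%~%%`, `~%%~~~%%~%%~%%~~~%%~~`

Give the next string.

Rewriting the 21 symbols of ~%%~~~%%~%%~%%~~~%%~~ one by one yields ~%% ~ ~ ~%% ~%% ~%% ~ ~ ~%% ~ ~ ~%% ~ ~ ~%% ~%% ~%% ~ ~ ~%% ~%%; concatenated:

~%%~~~%%~%%~%%~~~%%~~~%%~~~%%~%%~%%~~~%%~%%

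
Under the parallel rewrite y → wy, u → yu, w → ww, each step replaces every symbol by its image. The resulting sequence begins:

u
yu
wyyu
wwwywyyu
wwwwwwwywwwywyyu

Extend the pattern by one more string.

wwwwwwwwwwwwwwwywwwwwwwywwwywyyu

Replace each of the 16 characters of wwwwwwwywwwywyyu in place — ww ww ww ww ww ww ww wy ww ww ww wy ww wy wy yu — and concatenate.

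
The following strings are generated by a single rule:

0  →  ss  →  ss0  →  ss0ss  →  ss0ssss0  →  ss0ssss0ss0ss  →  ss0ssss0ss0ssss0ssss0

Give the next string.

Each term (from the third on) is the previous term followed by the one before it: term 3 = ss·0 = ss0.
So term 8 is ss0ssss0ss0ssss0ssss0·ss0ssss0ss0ss.

ss0ssss0ss0ssss0ssss0ss0ssss0ss0ss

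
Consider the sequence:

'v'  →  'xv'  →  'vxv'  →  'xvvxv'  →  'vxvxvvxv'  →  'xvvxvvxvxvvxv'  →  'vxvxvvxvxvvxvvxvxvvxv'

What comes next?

xvvxvvxvxvvxvvxvxvvxvxvvxvvxvxvvxv

From term 3 onward, concatenate the second-to-last term with the last: v·xv = vxv, xv·vxv = xvvxv, …
So term 8 is xvvxvvxvxvvxv·vxvxvvxvxvvxvvxvxvvxv.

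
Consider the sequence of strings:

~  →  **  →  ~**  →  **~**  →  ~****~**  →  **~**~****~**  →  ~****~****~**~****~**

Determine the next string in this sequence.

**~**~****~**~****~****~**~****~**

From term 3 onward, concatenate the second-to-last term with the last: ~·** = ~**, **·~** = **~**, …
Continuing: **~**~****~** · ~****~****~**~****~** gives term 8.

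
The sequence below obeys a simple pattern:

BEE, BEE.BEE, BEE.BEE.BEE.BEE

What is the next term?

Each string is two copies of the previous one joined by '.'.
So the next term is two copies of BEE.BEE.BEE.BEE with '.' between the halves.

BEE.BEE.BEE.BEE.BEE.BEE.BEE.BEE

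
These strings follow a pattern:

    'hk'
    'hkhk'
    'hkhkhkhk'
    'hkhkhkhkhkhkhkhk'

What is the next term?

hkhkhkhkhkhkhkhkhkhkhkhkhkhkhkhk

Every step duplicates the string.
So the next term is two copies of hkhkhkhkhkhkhkhk.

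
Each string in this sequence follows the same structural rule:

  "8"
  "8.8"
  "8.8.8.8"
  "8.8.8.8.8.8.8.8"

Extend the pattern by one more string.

Every step duplicates the string with '.' between the halves.
Doubling 8.8.8.8.8.8.8.8 with '.' between the halves:

8.8.8.8.8.8.8.8.8.8.8.8.8.8.8.8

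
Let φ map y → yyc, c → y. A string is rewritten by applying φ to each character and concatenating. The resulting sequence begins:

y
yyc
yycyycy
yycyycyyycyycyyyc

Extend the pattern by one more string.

yycyycyyycyycyyycyycyycyyycyycyyycyycyycy

Applying the rule to each of the 17 symbols of yycyycyyycyycyyyc gives the pieces yyc yyc y yyc yyc y yyc yyc yyc y yyc yyc y yyc yyc yyc y, which concatenate to the answer.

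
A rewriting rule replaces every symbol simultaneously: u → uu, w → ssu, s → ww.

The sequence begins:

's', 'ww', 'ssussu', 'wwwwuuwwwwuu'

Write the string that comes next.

Rewriting each symbol of wwwwuuwwwwuu: w→ssu, w→ssu, w→ssu, w→ssu, u→uu, u→uu, w→ssu, w→ssu, w→ssu, w→ssu, u→uu, u→uu, which concatenates to ssu ssu ssu ssu uu uu ssu ssu ssu ssu uu uu.

ssussussussuuuuussussussussuuuuu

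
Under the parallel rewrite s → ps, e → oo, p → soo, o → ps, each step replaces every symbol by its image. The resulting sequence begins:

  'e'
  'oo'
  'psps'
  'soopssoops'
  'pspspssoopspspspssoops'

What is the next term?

Applying the rule to each of the 22 symbols of pspspssoopspspspssoops gives the pieces soo ps soo ps soo ps ps ps ps soo ps soo ps soo ps soo ps ps ps ps soo ps, which concatenate to the answer.

soopssoopssoopspspspssoopssoopssoopssoopspspspssoops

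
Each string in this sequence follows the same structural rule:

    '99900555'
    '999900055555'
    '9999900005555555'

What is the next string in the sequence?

Term n consists of n+1 9's, followed by n 0's, followed by 2n-1 5's, where the shown terms are n = 2, 3, 4.
At n = 5 the blocks have lengths 6, 5, 9.

99999900000555555555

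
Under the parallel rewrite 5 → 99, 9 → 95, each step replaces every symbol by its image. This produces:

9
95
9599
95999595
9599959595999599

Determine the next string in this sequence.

Rewriting the 16 symbols of 9599959595999599 one by one yields 95 99 95 95 95 99 95 99 95 99 95 95 95 99 95 95; concatenated:

95999595959995999599959595999595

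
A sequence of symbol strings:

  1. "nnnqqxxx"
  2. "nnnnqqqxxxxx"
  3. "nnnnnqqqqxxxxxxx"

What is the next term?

nnnnnnqqqqqxxxxxxxxx

The n-th term is n+1 n's then n q's then 2n-1 x's, where the shown terms are n = 2, 3, 4.
Setting n = 5 gives 6, 5, 9 characters in each block.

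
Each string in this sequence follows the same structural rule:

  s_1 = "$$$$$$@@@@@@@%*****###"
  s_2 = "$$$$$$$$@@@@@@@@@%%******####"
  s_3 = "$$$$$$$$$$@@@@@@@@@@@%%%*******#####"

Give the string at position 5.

Reading off run lengths: $ runs 6, 8, 10; @ runs 7, 9, 11; % runs 1, 2, 3; * runs 5, 6, 7; # runs 3, 4, 5 — each is linear in n, where the shown terms are n = 3, 4, 5.
At n = 7 the blocks have lengths 14, 15, 5, 9, 7.

$$$$$$$$$$$$$$@@@@@@@@@@@@@@@%%%%%*********#######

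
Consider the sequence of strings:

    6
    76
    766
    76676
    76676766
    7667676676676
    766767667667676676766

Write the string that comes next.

From term 3 onward, concatenate the last term with the second-to-last: 76·6 = 766, 766·76 = 76676, …
So term 8 is 766767667667676676766·7667676676676.

7667676676676766767667667676676676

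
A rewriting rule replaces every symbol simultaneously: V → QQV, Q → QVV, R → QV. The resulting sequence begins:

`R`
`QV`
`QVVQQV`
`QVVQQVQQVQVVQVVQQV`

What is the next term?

QVVQQVQQVQVVQVVQQVQVVQVVQQVQVVQQVQQVQVVQQVQQVQVVQVVQQV

φ(QVVQQVQQVQVVQVVQQV) expands symbol-by-symbol to QVV QQV QQV QVV QVV QQV QVV QVV QQV QVV QQV QQV QVV QQV QQV QVV QVV QQV; joining the 18 pieces gives the next term.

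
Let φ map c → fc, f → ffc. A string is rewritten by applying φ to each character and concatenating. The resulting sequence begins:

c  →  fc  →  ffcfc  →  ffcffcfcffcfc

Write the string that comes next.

Applying the rule to each of the 13 symbols of ffcffcfcffcfc gives the pieces ffc ffc fc ffc ffc fc ffc fc ffc ffc fc ffc fc, which concatenate to the answer.

ffcffcfcffcffcfcffcfcffcffcfcffcfc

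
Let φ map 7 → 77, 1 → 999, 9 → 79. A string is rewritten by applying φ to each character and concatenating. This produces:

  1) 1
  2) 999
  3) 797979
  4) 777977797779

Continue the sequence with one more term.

777777797777777977777779

Apply φ to 777977797779 symbol by symbol: 7→77, 7→77, 7→77, 9→79, 7→77, 7→77, 7→77, 9→79, 7→77, 7→77, 7→77, 9→79; joined: 77 77 77 79 77 77 77 79 77 77 77 79.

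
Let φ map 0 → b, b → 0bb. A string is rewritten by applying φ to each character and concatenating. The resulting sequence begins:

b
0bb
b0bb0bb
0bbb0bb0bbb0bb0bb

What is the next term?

Applying the rule to each of the 17 symbols of 0bbb0bb0bbb0bb0bb gives the pieces b 0bb 0bb 0bb b 0bb 0bb b 0bb 0bb 0bb b 0bb 0bb b 0bb 0bb, which concatenate to the answer.

b0bb0bb0bbb0bb0bbb0bb0bb0bbb0bb0bbb0bb0bb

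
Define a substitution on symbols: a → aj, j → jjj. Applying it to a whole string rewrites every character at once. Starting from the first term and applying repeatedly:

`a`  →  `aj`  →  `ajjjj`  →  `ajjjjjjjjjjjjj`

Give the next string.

Replace each of the 14 characters of ajjjjjjjjjjjjj in place — aj jjj jjj jjj jjj jjj jjj jjj jjj jjj jjj jjj jjj jjj — and concatenate.

ajjjjjjjjjjjjjjjjjjjjjjjjjjjjjjjjjjjjjjjj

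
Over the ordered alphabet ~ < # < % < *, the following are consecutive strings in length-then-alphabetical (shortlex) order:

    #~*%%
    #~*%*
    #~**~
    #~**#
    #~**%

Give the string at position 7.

Continuing the enumeration 2 steps past #~**%: #~**% → #~*** → (answer).

##~~~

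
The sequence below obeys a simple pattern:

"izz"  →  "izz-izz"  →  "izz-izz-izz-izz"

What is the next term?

izz-izz-izz-izz-izz-izz-izz-izz

s(k+1) = s(k)·-·s(k) — each term doubles the last with '-' between the halves.
So the next term is two copies of izz-izz-izz-izz with '-' between the halves.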